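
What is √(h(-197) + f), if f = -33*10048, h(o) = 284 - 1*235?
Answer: I*√331535 ≈ 575.79*I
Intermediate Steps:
h(o) = 49 (h(o) = 284 - 235 = 49)
f = -331584
√(h(-197) + f) = √(49 - 331584) = √(-331535) = I*√331535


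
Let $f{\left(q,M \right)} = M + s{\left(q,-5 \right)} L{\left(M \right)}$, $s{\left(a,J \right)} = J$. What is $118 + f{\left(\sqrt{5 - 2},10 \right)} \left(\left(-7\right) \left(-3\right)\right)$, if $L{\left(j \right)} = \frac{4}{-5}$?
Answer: $412$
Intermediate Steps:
$L{\left(j \right)} = - \frac{4}{5}$ ($L{\left(j \right)} = 4 \left(- \frac{1}{5}\right) = - \frac{4}{5}$)
$f{\left(q,M \right)} = 4 + M$ ($f{\left(q,M \right)} = M - -4 = M + 4 = 4 + M$)
$118 + f{\left(\sqrt{5 - 2},10 \right)} \left(\left(-7\right) \left(-3\right)\right) = 118 + \left(4 + 10\right) \left(\left(-7\right) \left(-3\right)\right) = 118 + 14 \cdot 21 = 118 + 294 = 412$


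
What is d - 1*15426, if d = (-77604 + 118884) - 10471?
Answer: 15383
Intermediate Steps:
d = 30809 (d = 41280 - 10471 = 30809)
d - 1*15426 = 30809 - 1*15426 = 30809 - 15426 = 15383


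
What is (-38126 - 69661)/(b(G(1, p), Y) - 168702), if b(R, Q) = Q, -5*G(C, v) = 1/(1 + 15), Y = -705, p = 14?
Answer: 35929/56469 ≈ 0.63626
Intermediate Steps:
G(C, v) = -1/80 (G(C, v) = -1/(5*(1 + 15)) = -1/5/16 = -1/5*1/16 = -1/80)
(-38126 - 69661)/(b(G(1, p), Y) - 168702) = (-38126 - 69661)/(-705 - 168702) = -107787/(-169407) = -107787*(-1/169407) = 35929/56469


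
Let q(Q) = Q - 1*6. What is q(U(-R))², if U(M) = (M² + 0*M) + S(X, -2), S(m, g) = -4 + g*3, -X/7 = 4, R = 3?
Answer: 49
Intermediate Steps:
X = -28 (X = -7*4 = -28)
S(m, g) = -4 + 3*g
U(M) = -10 + M² (U(M) = (M² + 0*M) + (-4 + 3*(-2)) = (M² + 0) + (-4 - 6) = M² - 10 = -10 + M²)
q(Q) = -6 + Q (q(Q) = Q - 6 = -6 + Q)
q(U(-R))² = (-6 + (-10 + (-1*3)²))² = (-6 + (-10 + (-3)²))² = (-6 + (-10 + 9))² = (-6 - 1)² = (-7)² = 49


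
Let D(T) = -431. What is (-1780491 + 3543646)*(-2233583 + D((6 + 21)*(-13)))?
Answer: -3938912954170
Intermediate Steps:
(-1780491 + 3543646)*(-2233583 + D((6 + 21)*(-13))) = (-1780491 + 3543646)*(-2233583 - 431) = 1763155*(-2234014) = -3938912954170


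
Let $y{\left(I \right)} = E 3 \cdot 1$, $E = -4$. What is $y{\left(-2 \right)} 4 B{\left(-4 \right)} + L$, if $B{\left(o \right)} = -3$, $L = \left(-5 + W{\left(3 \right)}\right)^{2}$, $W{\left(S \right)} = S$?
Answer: $148$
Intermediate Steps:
$y{\left(I \right)} = -12$ ($y{\left(I \right)} = \left(-4\right) 3 \cdot 1 = \left(-12\right) 1 = -12$)
$L = 4$ ($L = \left(-5 + 3\right)^{2} = \left(-2\right)^{2} = 4$)
$y{\left(-2 \right)} 4 B{\left(-4 \right)} + L = - 12 \cdot 4 \left(-3\right) + 4 = \left(-12\right) \left(-12\right) + 4 = 144 + 4 = 148$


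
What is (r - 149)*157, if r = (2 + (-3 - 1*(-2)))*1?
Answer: -23236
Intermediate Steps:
r = 1 (r = (2 + (-3 + 2))*1 = (2 - 1)*1 = 1*1 = 1)
(r - 149)*157 = (1 - 149)*157 = -148*157 = -23236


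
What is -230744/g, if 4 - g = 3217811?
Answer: 230744/3217807 ≈ 0.071708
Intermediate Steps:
g = -3217807 (g = 4 - 1*3217811 = 4 - 3217811 = -3217807)
-230744/g = -230744/(-3217807) = -230744*(-1/3217807) = 230744/3217807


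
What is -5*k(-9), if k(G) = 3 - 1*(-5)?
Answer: -40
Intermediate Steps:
k(G) = 8 (k(G) = 3 + 5 = 8)
-5*k(-9) = -5*8 = -40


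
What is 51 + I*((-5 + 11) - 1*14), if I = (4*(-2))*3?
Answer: 243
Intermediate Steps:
I = -24 (I = -8*3 = -24)
51 + I*((-5 + 11) - 1*14) = 51 - 24*((-5 + 11) - 1*14) = 51 - 24*(6 - 14) = 51 - 24*(-8) = 51 + 192 = 243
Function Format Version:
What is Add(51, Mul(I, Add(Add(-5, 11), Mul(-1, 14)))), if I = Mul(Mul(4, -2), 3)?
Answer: 243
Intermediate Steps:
I = -24 (I = Mul(-8, 3) = -24)
Add(51, Mul(I, Add(Add(-5, 11), Mul(-1, 14)))) = Add(51, Mul(-24, Add(Add(-5, 11), Mul(-1, 14)))) = Add(51, Mul(-24, Add(6, -14))) = Add(51, Mul(-24, -8)) = Add(51, 192) = 243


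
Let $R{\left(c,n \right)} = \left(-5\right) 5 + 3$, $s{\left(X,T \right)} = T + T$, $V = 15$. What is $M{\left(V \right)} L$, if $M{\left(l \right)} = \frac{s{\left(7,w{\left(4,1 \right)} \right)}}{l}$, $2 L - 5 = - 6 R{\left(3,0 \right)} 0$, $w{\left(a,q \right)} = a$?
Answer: $\frac{4}{3} \approx 1.3333$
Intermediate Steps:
$s{\left(X,T \right)} = 2 T$
$R{\left(c,n \right)} = -22$ ($R{\left(c,n \right)} = -25 + 3 = -22$)
$L = \frac{5}{2}$ ($L = \frac{5}{2} + \frac{\left(-6\right) \left(-22\right) 0}{2} = \frac{5}{2} + \frac{132 \cdot 0}{2} = \frac{5}{2} + \frac{1}{2} \cdot 0 = \frac{5}{2} + 0 = \frac{5}{2} \approx 2.5$)
$M{\left(l \right)} = \frac{8}{l}$ ($M{\left(l \right)} = \frac{2 \cdot 4}{l} = \frac{8}{l}$)
$M{\left(V \right)} L = \frac{8}{15} \cdot \frac{5}{2} = \frac{4}{3}$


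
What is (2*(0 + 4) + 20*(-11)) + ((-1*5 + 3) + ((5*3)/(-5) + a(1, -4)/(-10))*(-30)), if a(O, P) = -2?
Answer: -130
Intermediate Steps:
(2*(0 + 4) + 20*(-11)) + ((-1*5 + 3) + ((5*3)/(-5) + a(1, -4)/(-10))*(-30)) = (2*(0 + 4) + 20*(-11)) + ((-1*5 + 3) + ((5*3)/(-5) - 2/(-10))*(-30)) = (2*4 - 220) + ((-5 + 3) + (15*(-1/5) - 2*(-1/10))*(-30)) = (8 - 220) + (-2 + (-3 + 1/5)*(-30)) = -212 + (-2 - 14/5*(-30)) = -212 + (-2 + 84) = -212 + 82 = -130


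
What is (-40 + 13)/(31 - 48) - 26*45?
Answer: -19863/17 ≈ -1168.4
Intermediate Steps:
(-40 + 13)/(31 - 48) - 26*45 = -27/(-17) - 1170 = -27*(-1/17) - 1170 = 27/17 - 1170 = -19863/17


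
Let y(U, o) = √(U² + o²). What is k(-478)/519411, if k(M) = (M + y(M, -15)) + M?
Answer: -956/519411 + √228709/519411 ≈ -0.00091982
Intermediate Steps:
k(M) = √(225 + M²) + 2*M (k(M) = (M + √(M² + (-15)²)) + M = (M + √(M² + 225)) + M = (M + √(225 + M²)) + M = √(225 + M²) + 2*M)
k(-478)/519411 = (√(225 + (-478)²) + 2*(-478))/519411 = (√(225 + 228484) - 956)*(1/519411) = (√228709 - 956)*(1/519411) = (-956 + √228709)*(1/519411) = -956/519411 + √228709/519411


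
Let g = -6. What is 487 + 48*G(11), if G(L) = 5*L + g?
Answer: 2839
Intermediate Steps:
G(L) = -6 + 5*L (G(L) = 5*L - 6 = -6 + 5*L)
487 + 48*G(11) = 487 + 48*(-6 + 5*11) = 487 + 48*(-6 + 55) = 487 + 48*49 = 487 + 2352 = 2839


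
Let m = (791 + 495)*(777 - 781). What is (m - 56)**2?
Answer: 27040000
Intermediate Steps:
m = -5144 (m = 1286*(-4) = -5144)
(m - 56)**2 = (-5144 - 56)**2 = (-5200)**2 = 27040000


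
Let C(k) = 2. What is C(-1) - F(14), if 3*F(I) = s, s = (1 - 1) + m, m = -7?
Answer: 13/3 ≈ 4.3333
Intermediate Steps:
s = -7 (s = (1 - 1) - 7 = 0 - 7 = -7)
F(I) = -7/3 (F(I) = (⅓)*(-7) = -7/3)
C(-1) - F(14) = 2 - 1*(-7/3) = 2 + 7/3 = 13/3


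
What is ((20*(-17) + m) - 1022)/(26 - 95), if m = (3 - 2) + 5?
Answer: 452/23 ≈ 19.652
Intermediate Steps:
m = 6 (m = 1 + 5 = 6)
((20*(-17) + m) - 1022)/(26 - 95) = ((20*(-17) + 6) - 1022)/(26 - 95) = ((-340 + 6) - 1022)/(-69) = (-334 - 1022)*(-1/69) = -1356*(-1/69) = 452/23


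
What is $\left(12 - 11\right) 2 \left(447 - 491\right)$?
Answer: $-88$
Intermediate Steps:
$\left(12 - 11\right) 2 \left(447 - 491\right) = 1 \cdot 2 \left(-44\right) = 2 \left(-44\right) = -88$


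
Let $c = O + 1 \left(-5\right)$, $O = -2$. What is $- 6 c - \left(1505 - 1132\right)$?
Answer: $-331$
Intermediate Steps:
$c = -7$ ($c = -2 + 1 \left(-5\right) = -2 - 5 = -7$)
$- 6 c - \left(1505 - 1132\right) = \left(-6\right) \left(-7\right) - \left(1505 - 1132\right) = 42 - \left(1505 - 1132\right) = 42 - 373 = -331$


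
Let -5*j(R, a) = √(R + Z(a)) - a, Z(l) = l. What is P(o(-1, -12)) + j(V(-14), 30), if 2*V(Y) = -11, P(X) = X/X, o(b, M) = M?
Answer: 7 - 7*√2/10 ≈ 6.0100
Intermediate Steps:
P(X) = 1
V(Y) = -11/2 (V(Y) = (½)*(-11) = -11/2)
j(R, a) = -√(R + a)/5 + a/5 (j(R, a) = -(√(R + a) - a)/5 = -√(R + a)/5 + a/5)
P(o(-1, -12)) + j(V(-14), 30) = 1 + (-√(-11/2 + 30)/5 + (⅕)*30) = 1 + (-7*√2/10 + 6) = 1 + (6 - 7*√2/10) = 7 - 7*√2/10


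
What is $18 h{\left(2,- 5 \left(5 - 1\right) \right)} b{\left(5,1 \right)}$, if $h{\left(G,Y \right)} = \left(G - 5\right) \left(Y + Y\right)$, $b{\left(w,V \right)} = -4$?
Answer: $-8640$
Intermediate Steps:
$h{\left(G,Y \right)} = 2 Y \left(-5 + G\right)$ ($h{\left(G,Y \right)} = \left(-5 + G\right) 2 Y = 2 Y \left(-5 + G\right)$)
$18 h{\left(2,- 5 \left(5 - 1\right) \right)} b{\left(5,1 \right)} = 18 \cdot 2 \left(- 5 \left(5 - 1\right)\right) \left(-5 + 2\right) \left(-4\right) = 18 \cdot 2 \left(\left(-5\right) 4\right) \left(-3\right) \left(-4\right) = 18 \cdot 2 \left(-20\right) \left(-3\right) \left(-4\right) = 18 \cdot 120 \left(-4\right) = 2160 \left(-4\right) = -8640$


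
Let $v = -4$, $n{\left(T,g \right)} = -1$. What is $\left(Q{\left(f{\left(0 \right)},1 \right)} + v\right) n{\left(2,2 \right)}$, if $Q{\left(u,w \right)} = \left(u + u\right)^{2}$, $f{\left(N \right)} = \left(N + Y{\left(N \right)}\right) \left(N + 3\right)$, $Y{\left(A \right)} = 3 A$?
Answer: $4$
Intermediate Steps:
$f{\left(N \right)} = 4 N \left(3 + N\right)$ ($f{\left(N \right)} = \left(N + 3 N\right) \left(N + 3\right) = 4 N \left(3 + N\right)$)
$Q{\left(u,w \right)} = 4 u^{2}$ ($Q{\left(u,w \right)} = \left(2 u\right)^{2} = 4 u^{2}$)
$\left(Q{\left(f{\left(0 \right)},1 \right)} + v\right) n{\left(2,2 \right)} = \left(4 \left(4 \cdot 0 \left(3 + 0\right)\right)^{2} - 4\right) \left(-1\right) = \left(4 \left(4 \cdot 0 \cdot 3\right)^{2} - 4\right) \left(-1\right) = \left(4 \cdot 0^{2} - 4\right) \left(-1\right) = \left(4 \cdot 0 - 4\right) \left(-1\right) = \left(0 - 4\right) \left(-1\right) = \left(-4\right) \left(-1\right) = 4$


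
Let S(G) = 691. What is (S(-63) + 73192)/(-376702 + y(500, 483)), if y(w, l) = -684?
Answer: -73883/377386 ≈ -0.19578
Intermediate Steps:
(S(-63) + 73192)/(-376702 + y(500, 483)) = (691 + 73192)/(-376702 - 684) = 73883/(-377386) = 73883*(-1/377386) = -73883/377386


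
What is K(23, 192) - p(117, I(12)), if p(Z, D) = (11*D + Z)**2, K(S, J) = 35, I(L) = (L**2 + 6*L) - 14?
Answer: -5470886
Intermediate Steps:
I(L) = -14 + L**2 + 6*L
p(Z, D) = (Z + 11*D)**2
K(23, 192) - p(117, I(12)) = 35 - (117 + 11*(-14 + 12**2 + 6*12))**2 = 35 - (117 + 11*(-14 + 144 + 72))**2 = 35 - (117 + 11*202)**2 = 35 - (117 + 2222)**2 = 35 - 1*2339**2 = 35 - 1*5470921 = 35 - 5470921 = -5470886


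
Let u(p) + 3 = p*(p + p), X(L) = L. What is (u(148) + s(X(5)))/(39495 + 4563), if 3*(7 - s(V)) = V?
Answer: 131431/132174 ≈ 0.99438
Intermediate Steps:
u(p) = -3 + 2*p² (u(p) = -3 + p*(p + p) = -3 + p*(2*p) = -3 + 2*p²)
s(V) = 7 - V/3
(u(148) + s(X(5)))/(39495 + 4563) = ((-3 + 2*148²) + (7 - ⅓*5))/(39495 + 4563) = ((-3 + 2*21904) + (7 - 5/3))/44058 = ((-3 + 43808) + 16/3)*(1/44058) = (43805 + 16/3)*(1/44058) = (131431/3)*(1/44058) = 131431/132174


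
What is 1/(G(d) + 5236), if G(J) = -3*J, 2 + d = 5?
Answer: 1/5227 ≈ 0.00019131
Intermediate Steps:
d = 3 (d = -2 + 5 = 3)
1/(G(d) + 5236) = 1/(-3*3 + 5236) = 1/(-9 + 5236) = 1/5227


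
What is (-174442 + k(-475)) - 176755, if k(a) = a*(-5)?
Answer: -348822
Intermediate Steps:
k(a) = -5*a
(-174442 + k(-475)) - 176755 = (-174442 - 5*(-475)) - 176755 = (-174442 + 2375) - 176755 = -172067 - 176755 = -348822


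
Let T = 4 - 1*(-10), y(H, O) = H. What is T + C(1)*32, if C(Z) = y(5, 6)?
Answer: 174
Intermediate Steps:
T = 14 (T = 4 + 10 = 14)
C(Z) = 5
T + C(1)*32 = 14 + 5*32 = 14 + 160 = 174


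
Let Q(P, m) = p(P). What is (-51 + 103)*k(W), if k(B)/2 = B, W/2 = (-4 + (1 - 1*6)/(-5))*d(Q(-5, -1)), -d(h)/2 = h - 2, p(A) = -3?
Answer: -6240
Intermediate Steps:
Q(P, m) = -3
d(h) = 4 - 2*h (d(h) = -2*(h - 2) = -2*(-2 + h) = 4 - 2*h)
W = -60 (W = 2*((-4 + (1 - 1*6)/(-5))*(4 - 2*(-3))) = 2*((-4 + (1 - 6)*(-1/5))*(4 + 6)) = 2*((-4 - 5*(-1/5))*10) = 2*((-4 + 1)*10) = 2*(-3*10) = 2*(-30) = -60)
k(B) = 2*B
(-51 + 103)*k(W) = (-51 + 103)*(2*(-60)) = 52*(-120) = -6240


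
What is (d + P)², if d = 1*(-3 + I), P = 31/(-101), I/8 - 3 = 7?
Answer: 60000516/10201 ≈ 5881.8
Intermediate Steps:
I = 80 (I = 24 + 8*7 = 24 + 56 = 80)
P = -31/101 (P = 31*(-1/101) = -31/101 ≈ -0.30693)
d = 77 (d = 1*(-3 + 80) = 1*77 = 77)
(d + P)² = (77 - 31/101)² = (7746/101)² = 60000516/10201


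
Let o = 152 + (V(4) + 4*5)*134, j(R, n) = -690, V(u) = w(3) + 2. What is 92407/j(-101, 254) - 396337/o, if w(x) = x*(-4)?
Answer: -205671887/514740 ≈ -399.56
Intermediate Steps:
w(x) = -4*x
V(u) = -10 (V(u) = -4*3 + 2 = -12 + 2 = -10)
o = 1492 (o = 152 + (-10 + 4*5)*134 = 152 + (-10 + 20)*134 = 152 + 10*134 = 152 + 1340 = 1492)
92407/j(-101, 254) - 396337/o = 92407/(-690) - 396337/1492 = 92407*(-1/690) - 396337*1/1492 = -92407/690 - 396337/1492 = -205671887/514740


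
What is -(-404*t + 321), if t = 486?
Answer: 196023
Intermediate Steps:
-(-404*t + 321) = -(-404*486 + 321) = -(-196344 + 321) = -1*(-196023) = 196023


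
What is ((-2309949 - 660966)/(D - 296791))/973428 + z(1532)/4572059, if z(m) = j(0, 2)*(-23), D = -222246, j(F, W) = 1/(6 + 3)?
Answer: 36876049850879/6930031889825919972 ≈ 5.3212e-6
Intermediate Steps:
j(F, W) = 1/9
z(m) = -23/9 (z(m) = (1/9)*(-23) = -23/9)
((-2309949 - 660966)/(D - 296791))/973428 + z(1532)/4572059 = ((-2309949 - 660966)/(-222246 - 296791))/973428 - 23/9/4572059 = -2970915/(-519037)*(1/973428) - 23/9*1/4572059 = -2970915*(-1/519037)*(1/973428) - 23/41148531 = (2970915/519037)*(1/973428) - 23/41148531 = 990305/168415049612 - 23/41148531 = 36876049850879/6930031889825919972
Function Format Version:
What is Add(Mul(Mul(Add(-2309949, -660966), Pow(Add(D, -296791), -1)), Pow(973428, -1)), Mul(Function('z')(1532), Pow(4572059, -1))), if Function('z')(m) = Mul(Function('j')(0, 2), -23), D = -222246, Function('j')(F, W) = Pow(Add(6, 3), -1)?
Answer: Rational(36876049850879, 6930031889825919972) ≈ 5.3212e-6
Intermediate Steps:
Function('j')(F, W) = Rational(1, 9) (Function('j')(F, W) = Pow(9, -1) = Rational(1, 9))
Function('z')(m) = Rational(-23, 9) (Function('z')(m) = Mul(Rational(1, 9), -23) = Rational(-23, 9))
Add(Mul(Mul(Add(-2309949, -660966), Pow(Add(D, -296791), -1)), Pow(973428, -1)), Mul(Function('z')(1532), Pow(4572059, -1))) = Add(Mul(Mul(Add(-2309949, -660966), Pow(Add(-222246, -296791), -1)), Pow(973428, -1)), Mul(Rational(-23, 9), Pow(4572059, -1))) = Add(Mul(Mul(-2970915, Pow(-519037, -1)), Rational(1, 973428)), Mul(Rational(-23, 9), Rational(1, 4572059))) = Add(Mul(Mul(-2970915, Rational(-1, 519037)), Rational(1, 973428)), Rational(-23, 41148531)) = Add(Mul(Rational(2970915, 519037), Rational(1, 973428)), Rational(-23, 41148531)) = Add(Rational(990305, 168415049612), Rational(-23, 41148531)) = Rational(36876049850879, 6930031889825919972)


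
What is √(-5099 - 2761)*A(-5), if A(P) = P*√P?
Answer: 50*√393 ≈ 991.21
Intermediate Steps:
A(P) = P^(3/2)
√(-5099 - 2761)*A(-5) = √(-5099 - 2761)*(-5)^(3/2) = √(-7860)*(-5*I*√5) = (2*I*√1965)*(-5*I*√5) = 50*√393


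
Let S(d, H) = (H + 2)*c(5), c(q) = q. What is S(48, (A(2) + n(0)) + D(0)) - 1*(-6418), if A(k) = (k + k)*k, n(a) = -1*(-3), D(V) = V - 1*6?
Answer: 6453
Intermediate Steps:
D(V) = -6 + V (D(V) = V - 6 = -6 + V)
n(a) = 3
A(k) = 2*k² (A(k) = (2*k)*k = 2*k²)
S(d, H) = 10 + 5*H (S(d, H) = (H + 2)*5 = (2 + H)*5 = 10 + 5*H)
S(48, (A(2) + n(0)) + D(0)) - 1*(-6418) = (10 + 5*((2*2² + 3) + (-6 + 0))) - 1*(-6418) = (10 + 5*((2*4 + 3) - 6)) + 6418 = (10 + 5*((8 + 3) - 6)) + 6418 = (10 + 5*(11 - 6)) + 6418 = (10 + 5*5) + 6418 = (10 + 25) + 6418 = 35 + 6418 = 6453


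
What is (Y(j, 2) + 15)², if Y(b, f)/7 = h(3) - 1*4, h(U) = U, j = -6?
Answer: 64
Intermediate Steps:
Y(b, f) = -7 (Y(b, f) = 7*(3 - 1*4) = 7*(3 - 4) = 7*(-1) = -7)
(Y(j, 2) + 15)² = (-7 + 15)² = 8² = 64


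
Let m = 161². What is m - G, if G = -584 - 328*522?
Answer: 197721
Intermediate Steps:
G = -171800 (G = -584 - 171216 = -171800)
m = 25921
m - G = 25921 - 1*(-171800) = 25921 + 171800 = 197721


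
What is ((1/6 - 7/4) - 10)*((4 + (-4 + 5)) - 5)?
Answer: 0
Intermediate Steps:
((1/6 - 7/4) - 10)*((4 + (-4 + 5)) - 5) = ((1*(⅙) - 7*¼) - 10)*((4 + 1) - 5) = ((⅙ - 7/4) - 10)*(5 - 5) = (-19/12 - 10)*0 = -139/12*0 = 0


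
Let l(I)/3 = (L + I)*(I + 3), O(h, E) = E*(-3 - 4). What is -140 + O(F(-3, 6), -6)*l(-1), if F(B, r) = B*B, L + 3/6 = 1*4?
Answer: 490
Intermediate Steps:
L = 7/2 (L = -½ + 1*4 = -½ + 4 = 7/2 ≈ 3.5000)
F(B, r) = B²
O(h, E) = -7*E (O(h, E) = E*(-7) = -7*E)
l(I) = 3*(3 + I)*(7/2 + I) (l(I) = 3*((7/2 + I)*(I + 3)) = 3*((7/2 + I)*(3 + I)) = 3*((3 + I)*(7/2 + I)) = 3*(3 + I)*(7/2 + I))
-140 + O(F(-3, 6), -6)*l(-1) = -140 + (-7*(-6))*(63/2 + 3*(-1)² + (39/2)*(-1)) = -140 + 42*(63/2 + 3*1 - 39/2) = -140 + 42*(63/2 + 3 - 39/2) = -140 + 42*15 = -140 + 630 = 490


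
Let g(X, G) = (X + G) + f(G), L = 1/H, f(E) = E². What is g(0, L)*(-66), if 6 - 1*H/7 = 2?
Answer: -957/392 ≈ -2.4413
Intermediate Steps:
H = 28 (H = 42 - 7*2 = 42 - 14 = 28)
L = 1/28 ≈ 0.035714
g(X, G) = G + X + G² (g(X, G) = (X + G) + G² = (G + X) + G² = G + X + G²)
g(0, L)*(-66) = (1/28 + 0 + (1/28)²)*(-66) = (1/28 + 0 + 1/784)*(-66) = (29/784)*(-66) = -957/392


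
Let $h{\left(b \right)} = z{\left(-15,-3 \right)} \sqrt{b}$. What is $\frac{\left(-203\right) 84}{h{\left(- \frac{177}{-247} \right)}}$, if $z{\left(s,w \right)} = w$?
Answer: $\frac{5684 \sqrt{43719}}{177} \approx 6714.5$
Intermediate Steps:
$h{\left(b \right)} = - 3 \sqrt{b}$
$\frac{\left(-203\right) 84}{h{\left(- \frac{177}{-247} \right)}} = \frac{\left(-203\right) 84}{\left(-3\right) \sqrt{- \frac{177}{-247}}} = - \frac{17052}{\left(-3\right) \sqrt{\left(-177\right) \left(- \frac{1}{247}\right)}} = - \frac{17052}{\left(-3\right) \sqrt{\frac{177}{247}}} = - \frac{17052}{\left(-3\right) \frac{\sqrt{43719}}{247}} = - \frac{17052}{\left(- \frac{3}{247}\right) \sqrt{43719}} = - 17052 \left(- \frac{\sqrt{43719}}{531}\right) = \frac{5684 \sqrt{43719}}{177}$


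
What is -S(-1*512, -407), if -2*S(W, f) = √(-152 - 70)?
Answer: I*√222/2 ≈ 7.4498*I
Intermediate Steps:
S(W, f) = -I*√222/2 (S(W, f) = -√(-152 - 70)/2 = -I*√222/2)
-S(-1*512, -407) = -(-1)*I*√222/2 = I*√222/2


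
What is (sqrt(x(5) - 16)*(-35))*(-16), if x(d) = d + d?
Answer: 560*I*sqrt(6) ≈ 1371.7*I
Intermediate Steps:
x(d) = 2*d
(sqrt(x(5) - 16)*(-35))*(-16) = (sqrt(2*5 - 16)*(-35))*(-16) = (sqrt(10 - 16)*(-35))*(-16) = (sqrt(-6)*(-35))*(-16) = ((I*sqrt(6))*(-35))*(-16) = -35*I*sqrt(6)*(-16) = 560*I*sqrt(6)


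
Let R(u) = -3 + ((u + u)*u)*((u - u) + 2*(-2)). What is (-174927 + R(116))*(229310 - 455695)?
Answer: 63971420530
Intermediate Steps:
R(u) = -3 - 8*u² (R(u) = -3 + ((2*u)*u)*(0 - 4) = -3 + (2*u²)*(-4) = -3 - 8*u²)
(-174927 + R(116))*(229310 - 455695) = (-174927 + (-3 - 8*116²))*(229310 - 455695) = (-174927 + (-3 - 8*13456))*(-226385) = (-174927 + (-3 - 107648))*(-226385) = (-174927 - 107651)*(-226385) = -282578*(-226385) = 63971420530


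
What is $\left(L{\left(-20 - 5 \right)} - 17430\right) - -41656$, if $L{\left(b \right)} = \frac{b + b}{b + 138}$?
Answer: $\frac{2737488}{113} \approx 24226.0$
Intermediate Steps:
$L{\left(b \right)} = \frac{2 b}{138 + b}$
$\left(L{\left(-20 - 5 \right)} - 17430\right) - -41656 = \left(\frac{2 \left(-20 - 5\right)}{138 - 25} - 17430\right) - -41656 = \left(\frac{2 \left(-20 - 5\right)}{138 - 25} - 17430\right) + 41656 = \left(2 \left(-25\right) \frac{1}{138 - 25} - 17430\right) + 41656 = \left(2 \left(-25\right) \frac{1}{113} - 17430\right) + 41656 = \left(- \frac{50}{113} - 17430\right) + 41656 = - \frac{1969640}{113} + 41656 = \frac{2737488}{113}$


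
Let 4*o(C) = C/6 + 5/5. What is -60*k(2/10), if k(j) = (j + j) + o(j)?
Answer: -79/2 ≈ -39.500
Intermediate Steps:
o(C) = 1/4 + C/24 (o(C) = (C/6 + 5/5)/4 = (C*(1/6) + 5*(1/5))/4 = (C/6 + 1)/4 = (1 + C/6)/4 = 1/4 + C/24)
k(j) = 1/4 + 49*j/24 (k(j) = (j + j) + (1/4 + j/24) = 2*j + (1/4 + j/24) = 1/4 + 49*j/24)
-60*k(2/10) = -60*(1/4 + 49*(2/10)/24) = -60*(1/4 + 49*(2*(1/10))/24) = -60*(1/4 + (49/24)*(1/5)) = -60*(1/4 + 49/120) = -60*79/120 = -79/2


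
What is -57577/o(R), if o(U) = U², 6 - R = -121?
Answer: -57577/16129 ≈ -3.5698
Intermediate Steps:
R = 127 (R = 6 - 1*(-121) = 6 + 121 = 127)
-57577/o(R) = -57577/(127²) = -57577/16129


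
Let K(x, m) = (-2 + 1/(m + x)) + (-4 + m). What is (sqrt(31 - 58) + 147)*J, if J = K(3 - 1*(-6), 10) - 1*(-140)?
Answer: 402339/19 + 8211*I*sqrt(3)/19 ≈ 21176.0 + 748.52*I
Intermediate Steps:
K(x, m) = -6 + m + 1/(m + x)
J = 2737/19 (J = (1 + 10**2 - 6*10 - 6*(3 - 1*(-6)) + 10*(3 - 1*(-6)))/(10 + (3 - 1*(-6))) - 1*(-140) = (1 + 100 - 60 - 6*(3 + 6) + 10*(3 + 6))/(10 + (3 + 6)) + 140 = (1 + 100 - 60 - 6*9 + 10*9)/(10 + 9) + 140 = (1 + 100 - 60 - 54 + 90)/19 + 140 = (1/19)*77 + 140 = 77/19 + 140 = 2737/19 ≈ 144.05)
(sqrt(31 - 58) + 147)*J = (sqrt(31 - 58) + 147)*(2737/19) = (sqrt(-27) + 147)*(2737/19) = (3*I*sqrt(3) + 147)*(2737/19) = (147 + 3*I*sqrt(3))*(2737/19) = 402339/19 + 8211*I*sqrt(3)/19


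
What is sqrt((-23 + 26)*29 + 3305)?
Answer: 8*sqrt(53) ≈ 58.241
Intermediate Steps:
sqrt((-23 + 26)*29 + 3305) = sqrt(3*29 + 3305) = sqrt(87 + 3305) = sqrt(3392) = 8*sqrt(53)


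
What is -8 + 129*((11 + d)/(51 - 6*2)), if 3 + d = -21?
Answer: -51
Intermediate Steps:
d = -24 (d = -3 - 21 = -24)
-8 + 129*((11 + d)/(51 - 6*2)) = -8 + 129*((11 - 24)/(51 - 6*2)) = -8 + 129*(-13/(51 - 12)) = -8 + 129*(-13/39) = -8 + 129*(-13*1/39) = -8 + 129*(-⅓) = -8 - 43 = -51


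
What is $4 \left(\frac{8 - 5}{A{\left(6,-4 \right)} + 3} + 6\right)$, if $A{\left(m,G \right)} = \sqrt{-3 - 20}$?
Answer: $\frac{201}{8} - \frac{3 i \sqrt{23}}{8} \approx 25.125 - 1.7984 i$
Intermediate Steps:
$A{\left(m,G \right)} = i \sqrt{23}$ ($A{\left(m,G \right)} = \sqrt{-3 - 20} = \sqrt{-23} = i \sqrt{23}$)
$4 \left(\frac{8 - 5}{A{\left(6,-4 \right)} + 3} + 6\right) = 4 \left(\frac{8 - 5}{i \sqrt{23} + 3} + 6\right) = 4 \left(\frac{3}{3 + i \sqrt{23}} + 6\right) = 4 \left(6 + \frac{3}{3 + i \sqrt{23}}\right) = 24 + \frac{12}{3 + i \sqrt{23}}$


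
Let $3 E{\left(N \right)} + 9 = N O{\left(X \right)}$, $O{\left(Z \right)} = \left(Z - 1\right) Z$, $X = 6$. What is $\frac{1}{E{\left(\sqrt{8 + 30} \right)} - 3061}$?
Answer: $- \frac{383}{1173037} - \frac{5 \sqrt{38}}{4692148} \approx -0.00033307$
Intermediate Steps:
$O{\left(Z \right)} = Z \left(-1 + Z\right)$ ($O{\left(Z \right)} = \left(-1 + Z\right) Z = Z \left(-1 + Z\right)$)
$E{\left(N \right)} = -3 + 10 N$ ($E{\left(N \right)} = -3 + \frac{N 6 \left(-1 + 6\right)}{3} = -3 + \frac{N 6 \cdot 5}{3} = -3 + \frac{N 30}{3} = -3 + \frac{30 N}{3} = -3 + 10 N$)
$\frac{1}{E{\left(\sqrt{8 + 30} \right)} - 3061} = \frac{1}{\left(-3 + 10 \sqrt{8 + 30}\right) - 3061} = \frac{1}{\left(-3 + 10 \sqrt{38}\right) - 3061} = \frac{1}{-3064 + 10 \sqrt{38}}$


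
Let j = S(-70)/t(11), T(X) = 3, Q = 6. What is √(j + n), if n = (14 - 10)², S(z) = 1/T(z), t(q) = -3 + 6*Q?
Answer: √17435/33 ≈ 4.0013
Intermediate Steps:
t(q) = 33 (t(q) = -3 + 6*6 = -3 + 36 = 33)
S(z) = ⅓ (S(z) = 1/3 = ⅓)
j = 1/99 (j = (⅓)/33 = (⅓)*(1/33) = 1/99 ≈ 0.010101)
n = 16 (n = 4² = 16)
√(j + n) = √(1/99 + 16) = √(1585/99) = √17435/33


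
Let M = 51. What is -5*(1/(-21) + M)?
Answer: -5350/21 ≈ -254.76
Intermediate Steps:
-5*(1/(-21) + M) = -5*(1/(-21) + 51) = -5*(-1/21 + 51) = -5*1070/21 = -5350/21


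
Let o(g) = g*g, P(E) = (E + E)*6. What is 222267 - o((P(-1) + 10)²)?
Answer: 222251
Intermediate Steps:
P(E) = 12*E (P(E) = (2*E)*6 = 12*E)
o(g) = g²
222267 - o((P(-1) + 10)²) = 222267 - ((12*(-1) + 10)²)² = 222267 - ((-12 + 10)²)² = 222267 - ((-2)²)² = 222267 - 1*4² = 222267 - 1*16 = 222267 - 16 = 222251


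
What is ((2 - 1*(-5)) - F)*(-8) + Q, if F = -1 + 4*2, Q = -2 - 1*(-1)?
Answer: -1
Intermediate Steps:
Q = -1 (Q = -2 + 1 = -1)
F = 7 (F = -1 + 8 = 7)
((2 - 1*(-5)) - F)*(-8) + Q = ((2 - 1*(-5)) - 1*7)*(-8) - 1 = ((2 + 5) - 7)*(-8) - 1 = (7 - 7)*(-8) - 1 = 0*(-8) - 1 = 0 - 1 = -1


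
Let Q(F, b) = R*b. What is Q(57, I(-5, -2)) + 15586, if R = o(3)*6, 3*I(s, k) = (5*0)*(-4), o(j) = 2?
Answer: 15586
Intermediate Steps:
I(s, k) = 0 (I(s, k) = ((5*0)*(-4))/3 = (0*(-4))/3 = (⅓)*0 = 0)
R = 12 (R = 2*6 = 12)
Q(F, b) = 12*b
Q(57, I(-5, -2)) + 15586 = 12*0 + 15586 = 0 + 15586 = 15586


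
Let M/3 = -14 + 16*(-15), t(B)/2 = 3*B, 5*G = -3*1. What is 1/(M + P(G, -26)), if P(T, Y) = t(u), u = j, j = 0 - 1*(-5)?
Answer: -1/732 ≈ -0.0013661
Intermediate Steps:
G = -⅗ (G = (-3*1)/5 = (⅕)*(-3) = -⅗ ≈ -0.60000)
j = 5 (j = 0 + 5 = 5)
u = 5
t(B) = 6*B (t(B) = 2*(3*B) = 6*B)
P(T, Y) = 30 (P(T, Y) = 6*5 = 30)
M = -762 (M = 3*(-14 + 16*(-15)) = 3*(-14 - 240) = 3*(-254) = -762)
1/(M + P(G, -26)) = 1/(-762 + 30) = 1/(-732) = -1/732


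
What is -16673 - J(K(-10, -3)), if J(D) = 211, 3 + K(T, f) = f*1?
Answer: -16884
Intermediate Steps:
K(T, f) = -3 + f (K(T, f) = -3 + f*1 = -3 + f)
-16673 - J(K(-10, -3)) = -16673 - 1*211 = -16673 - 211 = -16884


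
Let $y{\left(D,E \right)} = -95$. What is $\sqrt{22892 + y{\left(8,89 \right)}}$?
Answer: $3 \sqrt{2533} \approx 150.99$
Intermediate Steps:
$\sqrt{22892 + y{\left(8,89 \right)}} = \sqrt{22892 - 95} = \sqrt{22797} = 3 \sqrt{2533}$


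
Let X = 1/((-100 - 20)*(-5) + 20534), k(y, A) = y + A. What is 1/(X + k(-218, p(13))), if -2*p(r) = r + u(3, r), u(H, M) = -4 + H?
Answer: -21134/4734015 ≈ -0.0044643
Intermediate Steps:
p(r) = ½ - r/2 (p(r) = -(r + (-4 + 3))/2 = -(r - 1)/2 = -(-1 + r)/2 = ½ - r/2)
k(y, A) = A + y
X = 1/21134 (X = 1/(-120*(-5) + 20534) = 1/(600 + 20534) = 1/21134 ≈ 4.7317e-5)
1/(X + k(-218, p(13))) = 1/(1/21134 + ((½ - ½*13) - 218)) = 1/(1/21134 + ((½ - 13/2) - 218)) = 1/(1/21134 + (-6 - 218)) = 1/(1/21134 - 224) = 1/(-4734015/21134) = -21134/4734015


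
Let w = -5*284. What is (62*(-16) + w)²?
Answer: 5817744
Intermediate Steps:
w = -1420
(62*(-16) + w)² = (62*(-16) - 1420)² = (-992 - 1420)² = (-2412)² = 5817744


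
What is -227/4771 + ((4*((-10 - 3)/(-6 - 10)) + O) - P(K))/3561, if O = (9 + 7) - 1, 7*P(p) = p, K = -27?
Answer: -19680467/475706868 ≈ -0.041371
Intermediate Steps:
P(p) = p/7
O = 15 (O = 16 - 1 = 15)
-227/4771 + ((4*((-10 - 3)/(-6 - 10)) + O) - P(K))/3561 = -227/4771 + ((4*((-10 - 3)/(-6 - 10)) + 15) - (-27)/7)/3561 = -227*1/4771 + ((4*(-13/(-16)) + 15) - 1*(-27/7))*(1/3561) = -227/4771 + ((4*(-13*(-1/16)) + 15) + 27/7)*(1/3561) = -227/4771 + ((4*(13/16) + 15) + 27/7)*(1/3561) = -227/4771 + ((13/4 + 15) + 27/7)*(1/3561) = -227/4771 + (73/4 + 27/7)*(1/3561) = -227/4771 + (619/28)*(1/3561) = -227/4771 + 619/99708 = -19680467/475706868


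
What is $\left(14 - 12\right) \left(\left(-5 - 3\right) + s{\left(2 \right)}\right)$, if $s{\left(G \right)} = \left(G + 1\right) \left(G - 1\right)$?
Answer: $-10$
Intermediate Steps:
$s{\left(G \right)} = \left(1 + G\right) \left(-1 + G\right)$
$\left(14 - 12\right) \left(\left(-5 - 3\right) + s{\left(2 \right)}\right) = \left(14 - 12\right) \left(\left(-5 - 3\right) - \left(1 - 2^{2}\right)\right) = 2 \left(-8 + \left(-1 + 4\right)\right) = 2 \left(-8 + 3\right) = 2 \left(-5\right) = -10$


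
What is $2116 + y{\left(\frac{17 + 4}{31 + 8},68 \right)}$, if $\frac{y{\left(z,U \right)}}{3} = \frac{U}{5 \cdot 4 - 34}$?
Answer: $\frac{14710}{7} \approx 2101.4$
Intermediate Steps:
$y{\left(z,U \right)} = - \frac{3 U}{14}$ ($y{\left(z,U \right)} = 3 \frac{U}{5 \cdot 4 - 34} = 3 \frac{U}{20 - 34} = 3 \frac{U}{-14} = 3 U \left(- \frac{1}{14}\right) = 3 \left(- \frac{U}{14}\right) = - \frac{3 U}{14}$)
$2116 + y{\left(\frac{17 + 4}{31 + 8},68 \right)} = 2116 - \frac{102}{7} = \frac{14710}{7}$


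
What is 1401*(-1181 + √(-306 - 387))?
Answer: -1654581 + 4203*I*√77 ≈ -1.6546e+6 + 36881.0*I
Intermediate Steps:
1401*(-1181 + √(-306 - 387)) = 1401*(-1181 + √(-693)) = 1401*(-1181 + 3*I*√77) = -1654581 + 4203*I*√77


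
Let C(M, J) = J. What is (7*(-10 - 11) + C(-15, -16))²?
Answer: 26569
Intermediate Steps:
(7*(-10 - 11) + C(-15, -16))² = (7*(-10 - 11) - 16)² = (7*(-21) - 16)² = (-147 - 16)² = (-163)² = 26569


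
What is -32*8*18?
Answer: -4608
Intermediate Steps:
-32*8*18 = -256*18 = -4608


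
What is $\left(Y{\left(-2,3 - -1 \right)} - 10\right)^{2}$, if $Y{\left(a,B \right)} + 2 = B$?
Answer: $64$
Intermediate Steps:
$Y{\left(a,B \right)} = -2 + B$
$\left(Y{\left(-2,3 - -1 \right)} - 10\right)^{2} = \left(\left(-2 + \left(3 - -1\right)\right) - 10\right)^{2} = \left(\left(-2 + \left(3 + 1\right)\right) - 10\right)^{2} = \left(\left(-2 + 4\right) - 10\right)^{2} = \left(2 - 10\right)^{2} = \left(-8\right)^{2} = 64$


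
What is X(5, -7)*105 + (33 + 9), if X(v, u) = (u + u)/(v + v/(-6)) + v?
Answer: 1071/5 ≈ 214.20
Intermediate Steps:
X(v, u) = v + 12*u/(5*v) (X(v, u) = (2*u)/(v + v*(-⅙)) + v = (2*u)/(v - v/6) + v = (2*u)/((5*v/6)) + v = (2*u)*(6/(5*v)) + v = 12*u/(5*v) + v = v + 12*u/(5*v))
X(5, -7)*105 + (33 + 9) = (5 + (12/5)*(-7)/5)*105 + (33 + 9) = (5 + (12/5)*(-7)*(⅕))*105 + 42 = (5 - 84/25)*105 + 42 = (41/25)*105 + 42 = 861/5 + 42 = 1071/5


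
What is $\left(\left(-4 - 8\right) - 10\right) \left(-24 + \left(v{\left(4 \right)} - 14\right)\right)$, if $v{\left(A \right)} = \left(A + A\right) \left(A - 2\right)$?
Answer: $484$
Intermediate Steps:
$v{\left(A \right)} = 2 A \left(-2 + A\right)$
$\left(\left(-4 - 8\right) - 10\right) \left(-24 + \left(v{\left(4 \right)} - 14\right)\right) = \left(\left(-4 - 8\right) - 10\right) \left(-24 + \left(2 \cdot 4 \left(-2 + 4\right) - 14\right)\right) = \left(-12 - 10\right) \left(-24 + \left(2 \cdot 4 \cdot 2 - 14\right)\right) = - 22 \left(-24 + \left(16 - 14\right)\right) = - 22 \left(-24 + 2\right) = \left(-22\right) \left(-22\right) = 484$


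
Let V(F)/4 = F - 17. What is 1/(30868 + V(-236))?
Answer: 1/29856 ≈ 3.3494e-5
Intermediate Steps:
V(F) = -68 + 4*F (V(F) = 4*(F - 17) = 4*(-17 + F) = -68 + 4*F)
1/(30868 + V(-236)) = 1/(30868 + (-68 + 4*(-236))) = 1/(30868 + (-68 - 944)) = 1/(30868 - 1012) = 1/29856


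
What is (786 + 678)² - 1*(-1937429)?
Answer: 4080725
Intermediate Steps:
(786 + 678)² - 1*(-1937429) = 1464² + 1937429 = 2143296 + 1937429 = 4080725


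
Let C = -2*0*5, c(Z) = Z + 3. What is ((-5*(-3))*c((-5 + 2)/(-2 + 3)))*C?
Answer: 0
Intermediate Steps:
c(Z) = 3 + Z
C = 0 (C = 0*5 = 0)
((-5*(-3))*c((-5 + 2)/(-2 + 3)))*C = ((-5*(-3))*(3 + (-5 + 2)/(-2 + 3)))*0 = (15*(3 - 3/1))*0 = (15*(3 - 3*1))*0 = (15*(3 - 3))*0 = (15*0)*0 = 0*0 = 0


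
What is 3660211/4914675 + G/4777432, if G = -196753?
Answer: 16519432107877/23479525614600 ≈ 0.70357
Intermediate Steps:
3660211/4914675 + G/4777432 = 3660211/4914675 - 196753/4777432 = 16519432107877/23479525614600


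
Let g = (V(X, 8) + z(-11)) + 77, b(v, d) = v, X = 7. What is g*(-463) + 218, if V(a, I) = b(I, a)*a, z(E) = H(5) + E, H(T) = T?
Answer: -58583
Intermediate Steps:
z(E) = 5 + E
V(a, I) = I*a
g = 127 (g = (8*7 + (5 - 11)) + 77 = (56 - 6) + 77 = 50 + 77 = 127)
g*(-463) + 218 = 127*(-463) + 218 = -58801 + 218 = -58583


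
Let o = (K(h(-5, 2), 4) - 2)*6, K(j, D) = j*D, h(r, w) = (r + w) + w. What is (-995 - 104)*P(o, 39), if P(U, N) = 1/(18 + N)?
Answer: -1099/57 ≈ -19.281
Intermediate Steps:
h(r, w) = r + 2*w
K(j, D) = D*j
o = -36 (o = (4*(-5 + 2*2) - 2)*6 = (4*(-5 + 4) - 2)*6 = (4*(-1) - 2)*6 = (-4 - 2)*6 = -6*6 = -36)
(-995 - 104)*P(o, 39) = (-995 - 104)/(18 + 39) = -1099/57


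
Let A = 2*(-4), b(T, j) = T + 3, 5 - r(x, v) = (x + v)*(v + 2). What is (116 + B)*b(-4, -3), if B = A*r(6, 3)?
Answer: -436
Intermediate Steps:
r(x, v) = 5 - (2 + v)*(v + x) (r(x, v) = 5 - (x + v)*(v + 2) = 5 - (v + x)*(2 + v) = 5 - (2 + v)*(v + x))
b(T, j) = 3 + T
A = -8
B = 320 (B = -8*(5 - 1*3**2 - 2*3 - 2*6 - 1*3*6) = -8*(5 - 1*9 - 6 - 12 - 18) = -8*(5 - 9 - 6 - 12 - 18) = -8*(-40) = 320)
(116 + B)*b(-4, -3) = (116 + 320)*(3 - 4) = 436*(-1) = -436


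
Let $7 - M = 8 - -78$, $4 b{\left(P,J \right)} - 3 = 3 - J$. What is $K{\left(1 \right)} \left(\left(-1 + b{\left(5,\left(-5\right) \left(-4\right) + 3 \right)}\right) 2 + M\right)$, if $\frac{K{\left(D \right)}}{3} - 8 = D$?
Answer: $- \frac{4833}{2} \approx -2416.5$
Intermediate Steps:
$b{\left(P,J \right)} = \frac{3}{2} - \frac{J}{4}$ ($b{\left(P,J \right)} = \frac{3}{4} + \frac{3 - J}{4} = \frac{3}{4} - \left(- \frac{3}{4} + \frac{J}{4}\right) = \frac{3}{2} - \frac{J}{4}$)
$K{\left(D \right)} = 24 + 3 D$
$M = -79$ ($M = 7 - \left(8 - -78\right) = 7 - \left(8 + 78\right) = 7 - 86 = -79$)
$K{\left(1 \right)} \left(\left(-1 + b{\left(5,\left(-5\right) \left(-4\right) + 3 \right)}\right) 2 + M\right) = \left(24 + 3 \cdot 1\right) \left(\left(-1 + \left(\frac{3}{2} - \frac{\left(-5\right) \left(-4\right) + 3}{4}\right)\right) 2 - 79\right) = \left(24 + 3\right) \left(\left(-1 + \left(\frac{3}{2} - \frac{20 + 3}{4}\right)\right) 2 - 79\right) = 27 \left(\left(-1 + \left(\frac{3}{2} - \frac{23}{4}\right)\right) 2 - 79\right) = 27 \left(\left(-1 - \frac{17}{4}\right) 2 - 79\right) = 27 \left(\left(- \frac{21}{4}\right) 2 - 79\right) = 27 \left(- \frac{21}{2} - 79\right) = 27 \left(- \frac{179}{2}\right) = - \frac{4833}{2}$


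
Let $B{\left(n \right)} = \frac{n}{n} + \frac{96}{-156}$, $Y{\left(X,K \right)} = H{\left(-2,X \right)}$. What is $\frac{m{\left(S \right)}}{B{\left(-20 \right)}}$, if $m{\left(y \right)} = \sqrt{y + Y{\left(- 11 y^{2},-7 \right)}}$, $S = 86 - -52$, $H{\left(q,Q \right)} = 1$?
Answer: $\frac{13 \sqrt{139}}{5} \approx 30.654$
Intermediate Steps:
$Y{\left(X,K \right)} = 1$
$B{\left(n \right)} = \frac{5}{13}$ ($B{\left(n \right)} = 1 + 96 \left(- \frac{1}{156}\right) = 1 - \frac{8}{13} = \frac{5}{13}$)
$S = 138$ ($S = 86 + 52 = 138$)
$m{\left(y \right)} = \sqrt{1 + y}$ ($m{\left(y \right)} = \sqrt{y + 1} = \sqrt{1 + y}$)
$\frac{m{\left(S \right)}}{B{\left(-20 \right)}} = \frac{\sqrt{1 + 138}}{\frac{5}{13}} = \sqrt{139} \cdot \frac{13}{5} = \frac{13 \sqrt{139}}{5}$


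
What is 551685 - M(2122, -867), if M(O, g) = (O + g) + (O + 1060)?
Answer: 547248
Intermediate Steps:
M(O, g) = 1060 + g + 2*O (M(O, g) = (O + g) + (1060 + O) = 1060 + g + 2*O)
551685 - M(2122, -867) = 551685 - (1060 - 867 + 2*2122) = 551685 - (1060 - 867 + 4244) = 551685 - 1*4437 = 551685 - 4437 = 547248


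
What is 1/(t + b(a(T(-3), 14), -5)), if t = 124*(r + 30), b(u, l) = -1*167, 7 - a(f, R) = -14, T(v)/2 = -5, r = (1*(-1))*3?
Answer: 1/3181 ≈ 0.00031437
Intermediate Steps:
r = -3 (r = -1*3 = -3)
T(v) = -10 (T(v) = 2*(-5) = -10)
a(f, R) = 21 (a(f, R) = 7 - 1*(-14) = 7 + 14 = 21)
b(u, l) = -167
t = 3348 (t = 124*(-3 + 30) = 124*27 = 3348)
1/(t + b(a(T(-3), 14), -5)) = 1/(3348 - 167) = 1/3181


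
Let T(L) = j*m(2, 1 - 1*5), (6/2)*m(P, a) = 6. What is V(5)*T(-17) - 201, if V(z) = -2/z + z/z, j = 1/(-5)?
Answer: -5031/25 ≈ -201.24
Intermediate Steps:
m(P, a) = 2 (m(P, a) = (1/3)*6 = 2)
j = -1/5 ≈ -0.20000
T(L) = -2/5 (T(L) = -1/5*2 = -2/5)
V(z) = 1 - 2/z (V(z) = -2/z + 1 = 1 - 2/z)
V(5)*T(-17) - 201 = ((-2 + 5)/5)*(-2/5) - 201 = ((1/5)*3)*(-2/5) - 201 = (3/5)*(-2/5) - 201 = -6/25 - 201 = -5031/25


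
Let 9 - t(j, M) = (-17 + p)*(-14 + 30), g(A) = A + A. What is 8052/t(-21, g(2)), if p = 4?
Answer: 8052/217 ≈ 37.106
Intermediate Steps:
g(A) = 2*A
t(j, M) = 217 (t(j, M) = 9 - (-17 + 4)*(-14 + 30) = 9 - (-13)*16 = 9 - 1*(-208) = 9 + 208 = 217)
8052/t(-21, g(2)) = 8052/217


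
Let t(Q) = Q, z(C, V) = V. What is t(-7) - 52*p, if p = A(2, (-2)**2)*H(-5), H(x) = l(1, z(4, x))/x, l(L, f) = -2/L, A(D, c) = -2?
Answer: 173/5 ≈ 34.600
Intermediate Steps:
H(x) = -2/x (H(x) = (-2/1)/x = (-2*1)/x = -2/x)
p = -4/5 (p = -(-4)/(-5) = -(-4)*(-1)/5 = -2*2/5 = -4/5 ≈ -0.80000)
t(-7) - 52*p = -7 - 52*(-4/5) = -7 + 208/5 = 173/5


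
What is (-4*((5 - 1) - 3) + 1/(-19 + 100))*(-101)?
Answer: 32623/81 ≈ 402.75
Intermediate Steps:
(-4*((5 - 1) - 3) + 1/(-19 + 100))*(-101) = (-4*(4 - 3) + 1/81)*(-101) = (-4*1 + 1/81)*(-101) = (-4 + 1/81)*(-101) = -323/81*(-101) = 32623/81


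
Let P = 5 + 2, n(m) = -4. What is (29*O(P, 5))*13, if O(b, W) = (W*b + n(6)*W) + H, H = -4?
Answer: 4147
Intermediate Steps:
P = 7
O(b, W) = -4 - 4*W + W*b (O(b, W) = (W*b - 4*W) - 4 = (-4*W + W*b) - 4 = -4 - 4*W + W*b)
(29*O(P, 5))*13 = (29*(-4 - 4*5 + 5*7))*13 = (29*(-4 - 20 + 35))*13 = (29*11)*13 = 319*13 = 4147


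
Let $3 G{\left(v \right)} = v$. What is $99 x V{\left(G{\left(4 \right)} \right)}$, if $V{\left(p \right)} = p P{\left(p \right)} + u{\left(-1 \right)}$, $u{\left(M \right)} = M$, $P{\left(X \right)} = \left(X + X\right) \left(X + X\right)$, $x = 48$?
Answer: $40304$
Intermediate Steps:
$G{\left(v \right)} = \frac{v}{3}$
$P{\left(X \right)} = 4 X^{2}$ ($P{\left(X \right)} = 2 X 2 X = 4 X^{2}$)
$V{\left(p \right)} = -1 + 4 p^{3}$ ($V{\left(p \right)} = p 4 p^{2} - 1 = 4 p^{3} - 1 = -1 + 4 p^{3}$)
$99 x V{\left(G{\left(4 \right)} \right)} = 99 \cdot 48 \left(-1 + 4 \left(\frac{1}{3} \cdot 4\right)^{3}\right) = 4752 \left(-1 + 4 \left(\frac{4}{3}\right)^{3}\right) = 4752 \left(-1 + 4 \cdot \frac{64}{27}\right) = 4752 \left(-1 + \frac{256}{27}\right) = 4752 \cdot \frac{229}{27} = 40304$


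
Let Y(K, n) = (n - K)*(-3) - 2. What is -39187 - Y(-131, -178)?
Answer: -39326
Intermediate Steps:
Y(K, n) = -2 - 3*n + 3*K (Y(K, n) = (-3*n + 3*K) - 2 = -2 - 3*n + 3*K)
-39187 - Y(-131, -178) = -39187 - (-2 - 3*(-178) + 3*(-131)) = -39187 - (-2 + 534 - 393) = -39187 - 1*139 = -39187 - 139 = -39326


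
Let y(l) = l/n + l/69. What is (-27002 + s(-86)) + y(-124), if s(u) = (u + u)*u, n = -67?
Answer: -56446582/4623 ≈ -12210.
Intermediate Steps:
y(l) = -2*l/4623 (y(l) = l/(-67) + l/69 = l*(-1/67) + l*(1/69) = -l/67 + l/69 = -2*l/4623)
s(u) = 2*u² (s(u) = (2*u)*u = 2*u²)
(-27002 + s(-86)) + y(-124) = (-27002 + 2*(-86)²) - 2/4623*(-124) = (-27002 + 2*7396) + 248/4623 = (-27002 + 14792) + 248/4623 = -12210 + 248/4623 = -56446582/4623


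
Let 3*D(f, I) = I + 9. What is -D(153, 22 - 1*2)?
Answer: -29/3 ≈ -9.6667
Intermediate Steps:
D(f, I) = 3 + I/3 (D(f, I) = (I + 9)/3 = (9 + I)/3 = 3 + I/3)
-D(153, 22 - 1*2) = -(3 + (22 - 1*2)/3) = -(3 + (22 - 2)/3) = -(3 + (⅓)*20) = -(3 + 20/3) = -1*29/3 = -29/3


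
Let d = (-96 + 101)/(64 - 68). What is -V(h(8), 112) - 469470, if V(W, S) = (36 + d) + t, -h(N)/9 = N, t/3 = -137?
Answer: -1876375/4 ≈ -4.6909e+5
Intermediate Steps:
d = -5/4 (d = 5/(-4) = 5*(-1/4) = -5/4 ≈ -1.2500)
t = -411 (t = 3*(-137) = -411)
h(N) = -9*N
V(W, S) = -1505/4 (V(W, S) = (36 - 5/4) - 411 = 139/4 - 411 = -1505/4)
-V(h(8), 112) - 469470 = -1*(-1505/4) - 469470 = 1505/4 - 469470 = -1876375/4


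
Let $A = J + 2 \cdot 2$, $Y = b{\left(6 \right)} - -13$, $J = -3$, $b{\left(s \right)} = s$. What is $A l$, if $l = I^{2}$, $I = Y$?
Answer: $361$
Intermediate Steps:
$Y = 19$ ($Y = 6 - -13 = 6 + 13 = 19$)
$I = 19$
$A = 1$ ($A = -3 + 2 \cdot 2 = -3 + 4 = 1$)
$l = 361$ ($l = 19^{2} = 361$)
$A l = 1 \cdot 361 = 361$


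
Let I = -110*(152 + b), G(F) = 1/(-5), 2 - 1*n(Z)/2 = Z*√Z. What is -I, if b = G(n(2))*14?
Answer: 16412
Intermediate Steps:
n(Z) = 4 - 2*Z^(3/2) (n(Z) = 4 - 2*Z*√Z = 4 - 2*Z^(3/2))
G(F) = -⅕
b = -14/5 (b = -⅕*14 = -14/5 ≈ -2.8000)
I = -16412 (I = -110*(152 - 14/5) = -110*746/5 = -16412)
-I = -1*(-16412) = 16412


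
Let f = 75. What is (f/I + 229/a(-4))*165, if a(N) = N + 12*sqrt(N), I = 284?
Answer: -556215/2627 - 113355*I/74 ≈ -211.73 - 1531.8*I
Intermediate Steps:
(f/I + 229/a(-4))*165 = (75/284 + 229/(-4 + 12*sqrt(-4)))*165 = (75*(1/284) + 229/(-4 + 12*(2*I)))*165 = (75/284 + 229/(-4 + 24*I))*165 = (75/284 + 229*((-4 - 24*I)/592))*165 = (75/284 + 229*(-4 - 24*I)/592)*165 = 12375/284 + 37785*(-4 - 24*I)/592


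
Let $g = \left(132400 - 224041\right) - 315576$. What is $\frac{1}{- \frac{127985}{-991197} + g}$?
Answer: $- \frac{991197}{403632140764} \approx -2.4557 \cdot 10^{-6}$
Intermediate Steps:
$g = -407217$ ($g = -91641 - 315576 = -407217$)
$\frac{1}{- \frac{127985}{-991197} + g} = \frac{1}{- \frac{127985}{-991197} - 407217} = \frac{1}{\left(-127985\right) \left(- \frac{1}{991197}\right) - 407217} = \frac{1}{\frac{127985}{991197} - 407217} = \frac{1}{- \frac{403632140764}{991197}} = - \frac{991197}{403632140764}$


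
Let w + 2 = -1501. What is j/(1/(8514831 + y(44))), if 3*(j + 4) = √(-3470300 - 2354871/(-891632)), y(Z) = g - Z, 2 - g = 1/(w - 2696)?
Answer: -143014396048/4199 + 8938399753*I*√172432053493122983/701993019 ≈ -3.4059e+7 + 5.2873e+9*I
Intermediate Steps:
w = -1503 (w = -2 - 1501 = -1503)
g = 8399/4199 (g = 2 - 1/(-1503 - 2696) = 2 - 1/(-4199) = 2 - 1*(-1/4199) = 2 + 1/4199 = 8399/4199 ≈ 2.0002)
y(Z) = 8399/4199 - Z
j = -4 + I*√172432053493122983/668724 (j = -4 + √(-3470300 - 2354871/(-891632))/3 = -4 + √(-3470300 - 2354871*(-1/891632))/3 = -4 + √(-3470300 + 2354871/891632)/3 = -4 + √(-3094228174729/891632)/3 = -4 + (I*√172432053493122983/222908)/3 = -4 + I*√172432053493122983/668724 ≈ -4.0 + 620.96*I)
j/(1/(8514831 + y(44))) = (-4 + I*√172432053493122983/668724)/(1/(8514831 + (8399/4199 - 1*44))) = (-4 + I*√172432053493122983/668724)/(1/(8514831 + (8399/4199 - 44))) = (-4 + I*√172432053493122983/668724)/(1/(8514831 - 176357/4199)) = (-4 + I*√172432053493122983/668724)/(1/(35753599012/4199)) = (-4 + I*√172432053493122983/668724)/(4199/35753599012) = (-4 + I*√172432053493122983/668724)*(35753599012/4199) = -143014396048/4199 + 8938399753*I*√172432053493122983/701993019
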